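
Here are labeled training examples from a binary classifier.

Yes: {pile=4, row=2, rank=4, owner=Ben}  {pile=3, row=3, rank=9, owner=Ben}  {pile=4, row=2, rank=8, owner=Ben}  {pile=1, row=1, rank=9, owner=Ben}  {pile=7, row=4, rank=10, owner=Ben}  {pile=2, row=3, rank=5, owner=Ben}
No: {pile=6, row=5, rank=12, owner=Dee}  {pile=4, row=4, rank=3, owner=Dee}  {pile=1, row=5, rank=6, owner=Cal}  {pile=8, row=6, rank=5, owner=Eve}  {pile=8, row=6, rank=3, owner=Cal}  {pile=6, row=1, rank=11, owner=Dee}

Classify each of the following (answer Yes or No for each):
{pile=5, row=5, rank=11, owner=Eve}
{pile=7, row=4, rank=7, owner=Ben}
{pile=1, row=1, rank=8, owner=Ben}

No, Yes, Yes

One predicate separates the groups cleanly: owner is Ben.
No: {pile=5, row=5, rank=11, owner=Eve}, since owner is Eve. Yes: {pile=7, row=4, rank=7, owner=Ben}, since owner is Ben. Yes: {pile=1, row=1, rank=8, owner=Ben}, since owner is Ben.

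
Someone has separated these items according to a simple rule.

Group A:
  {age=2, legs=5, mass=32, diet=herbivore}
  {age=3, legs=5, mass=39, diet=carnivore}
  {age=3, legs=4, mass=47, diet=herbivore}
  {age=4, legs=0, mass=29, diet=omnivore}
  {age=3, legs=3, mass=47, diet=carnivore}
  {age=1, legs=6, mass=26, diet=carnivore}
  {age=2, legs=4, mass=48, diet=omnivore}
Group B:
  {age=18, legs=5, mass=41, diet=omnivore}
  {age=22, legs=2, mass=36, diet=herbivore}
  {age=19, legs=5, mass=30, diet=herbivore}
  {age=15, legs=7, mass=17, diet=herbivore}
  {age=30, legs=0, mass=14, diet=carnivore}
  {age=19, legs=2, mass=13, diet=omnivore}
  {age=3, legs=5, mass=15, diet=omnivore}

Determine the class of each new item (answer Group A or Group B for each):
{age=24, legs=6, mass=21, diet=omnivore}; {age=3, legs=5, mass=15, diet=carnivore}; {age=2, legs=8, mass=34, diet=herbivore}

Rule: age ≤ 4 AND mass ≥ 17. This holds for each 'Group A' example and fails for each 'Group B' one.
{age=24, legs=6, mass=21, diet=omnivore}: Group B (age = 24, mass = 21).
{age=3, legs=5, mass=15, diet=carnivore}: Group B (age = 3, mass = 15).
{age=2, legs=8, mass=34, diet=herbivore}: Group A (age = 2, mass = 34).

Group B, Group B, Group A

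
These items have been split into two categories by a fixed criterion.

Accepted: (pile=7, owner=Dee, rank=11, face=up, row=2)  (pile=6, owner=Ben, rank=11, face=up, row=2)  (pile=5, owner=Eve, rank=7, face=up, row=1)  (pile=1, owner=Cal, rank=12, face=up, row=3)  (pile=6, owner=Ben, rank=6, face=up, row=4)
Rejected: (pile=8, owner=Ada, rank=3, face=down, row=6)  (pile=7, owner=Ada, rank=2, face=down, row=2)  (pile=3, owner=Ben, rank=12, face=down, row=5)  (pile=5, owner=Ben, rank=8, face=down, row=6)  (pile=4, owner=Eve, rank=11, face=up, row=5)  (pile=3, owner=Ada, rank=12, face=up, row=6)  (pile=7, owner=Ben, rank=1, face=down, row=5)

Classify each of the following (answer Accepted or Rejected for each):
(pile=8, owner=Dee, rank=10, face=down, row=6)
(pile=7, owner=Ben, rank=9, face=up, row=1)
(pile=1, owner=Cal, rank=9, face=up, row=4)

'Accepted' ⟺ face is up AND row ≤ 4.
(pile=8, owner=Dee, rank=10, face=down, row=6): face is down, row = 6, fails the rule → Rejected. (pile=7, owner=Ben, rank=9, face=up, row=1): face is up, row = 1, fits → Accepted. (pile=1, owner=Cal, rank=9, face=up, row=4): face is up, row = 4, fits → Accepted.

Rejected, Accepted, Accepted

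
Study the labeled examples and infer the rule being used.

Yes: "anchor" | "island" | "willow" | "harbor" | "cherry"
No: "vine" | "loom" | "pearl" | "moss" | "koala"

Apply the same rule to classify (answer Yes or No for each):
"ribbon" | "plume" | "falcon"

A rule that fits every label: length 6 — true of each 'Yes' example, false of each 'No' one.
"ribbon": length 6, meets the rule → Yes. "plume": length 5, does not pass → No. "falcon": length 6, meets the rule → Yes.

Yes, No, Yes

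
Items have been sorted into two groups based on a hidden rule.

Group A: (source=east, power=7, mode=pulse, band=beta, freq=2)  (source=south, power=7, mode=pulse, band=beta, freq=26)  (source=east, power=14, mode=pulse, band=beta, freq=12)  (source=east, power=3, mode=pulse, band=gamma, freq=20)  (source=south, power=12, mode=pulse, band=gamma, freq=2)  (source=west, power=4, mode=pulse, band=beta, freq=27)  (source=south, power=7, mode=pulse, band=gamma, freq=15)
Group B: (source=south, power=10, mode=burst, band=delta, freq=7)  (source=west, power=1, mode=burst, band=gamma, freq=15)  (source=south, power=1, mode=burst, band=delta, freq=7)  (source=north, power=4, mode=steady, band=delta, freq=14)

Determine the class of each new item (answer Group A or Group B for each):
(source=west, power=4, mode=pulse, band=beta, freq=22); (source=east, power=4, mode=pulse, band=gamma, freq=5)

Every 'Group A' example satisfies: mode is pulse. None of the 'Group B' examples do.

Group A, Group A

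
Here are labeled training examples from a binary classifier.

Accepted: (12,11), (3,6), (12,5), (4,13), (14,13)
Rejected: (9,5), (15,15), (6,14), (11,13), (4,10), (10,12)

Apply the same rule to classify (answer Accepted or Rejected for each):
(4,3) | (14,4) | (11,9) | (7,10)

Accepted, Rejected, Rejected, Accepted

Rule: sum is odd. This holds for each 'Accepted' example and fails for each 'Rejected' one.
Accepted: (4,3), since 4+3 = 7.
Rejected: (14,4), since 14+4 = 18.
Rejected: (11,9), since 11+9 = 20.
Accepted: (7,10), since 7+10 = 17.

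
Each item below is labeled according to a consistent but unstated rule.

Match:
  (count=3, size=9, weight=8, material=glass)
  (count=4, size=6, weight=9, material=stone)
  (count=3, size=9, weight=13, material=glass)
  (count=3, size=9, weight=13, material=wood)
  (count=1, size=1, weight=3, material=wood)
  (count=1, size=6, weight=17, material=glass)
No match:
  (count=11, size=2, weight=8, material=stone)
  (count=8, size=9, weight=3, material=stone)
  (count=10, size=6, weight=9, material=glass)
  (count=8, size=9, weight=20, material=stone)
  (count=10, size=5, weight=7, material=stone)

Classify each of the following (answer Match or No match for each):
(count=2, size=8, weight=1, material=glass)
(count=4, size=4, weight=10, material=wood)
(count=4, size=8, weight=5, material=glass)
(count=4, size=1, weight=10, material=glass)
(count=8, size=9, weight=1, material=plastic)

Match, Match, Match, Match, No match

One predicate separates the groups cleanly: count ≤ 4.
(count=2, size=8, weight=1, material=glass): count = 2 — meets the rule, so Match. (count=4, size=4, weight=10, material=wood): count = 4 — meets the rule, so Match. (count=4, size=8, weight=5, material=glass): count = 4 — meets the rule, so Match. (count=4, size=1, weight=10, material=glass): count = 4 — meets the rule, so Match. (count=8, size=9, weight=1, material=plastic): count = 8 — does not fit, so No match.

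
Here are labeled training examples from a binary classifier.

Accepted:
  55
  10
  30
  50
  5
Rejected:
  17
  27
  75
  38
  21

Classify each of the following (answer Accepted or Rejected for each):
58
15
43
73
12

Rejected, Accepted, Rejected, Rejected, Rejected

'Accepted' ⟺ multiple of 5 AND at most 55.
Rejected: 58, since 58 = 5·11 + 3, 58 > 55. Accepted: 15, since 15 = 5·3, 15 ≤ 55. Rejected: 43, since 43 = 5·8 + 3, 43 ≤ 55. Rejected: 73, since 73 = 5·14 + 3, 73 > 55. Rejected: 12, since 12 = 5·2 + 2, 12 ≤ 55.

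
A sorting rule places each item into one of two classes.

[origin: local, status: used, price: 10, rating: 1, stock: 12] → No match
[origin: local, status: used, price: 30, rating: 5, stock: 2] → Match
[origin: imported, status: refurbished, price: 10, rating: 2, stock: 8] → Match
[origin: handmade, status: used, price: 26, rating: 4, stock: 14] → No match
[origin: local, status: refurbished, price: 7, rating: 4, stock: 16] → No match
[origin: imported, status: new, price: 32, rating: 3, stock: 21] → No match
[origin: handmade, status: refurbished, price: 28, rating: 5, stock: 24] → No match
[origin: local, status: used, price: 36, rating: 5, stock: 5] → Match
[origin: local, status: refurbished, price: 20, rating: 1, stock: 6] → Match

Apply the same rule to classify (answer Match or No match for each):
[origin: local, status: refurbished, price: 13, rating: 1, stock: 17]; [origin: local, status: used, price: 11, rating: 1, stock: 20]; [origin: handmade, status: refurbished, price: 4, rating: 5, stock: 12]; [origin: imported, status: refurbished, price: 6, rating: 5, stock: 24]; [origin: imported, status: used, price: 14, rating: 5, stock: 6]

No match, No match, No match, No match, Match

The classifier is using: stock ≤ 8.
[origin: local, status: refurbished, price: 13, rating: 1, stock: 17] — stock = 17, hence No match. [origin: local, status: used, price: 11, rating: 1, stock: 20] — stock = 20, hence No match. [origin: handmade, status: refurbished, price: 4, rating: 5, stock: 12] — stock = 12, hence No match. [origin: imported, status: refurbished, price: 6, rating: 5, stock: 24] — stock = 24, hence No match. [origin: imported, status: used, price: 14, rating: 5, stock: 6] — stock = 6, hence Match.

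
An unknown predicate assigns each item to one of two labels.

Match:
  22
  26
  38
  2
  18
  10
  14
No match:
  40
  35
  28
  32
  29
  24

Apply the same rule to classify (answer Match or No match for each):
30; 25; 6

Match, No match, Match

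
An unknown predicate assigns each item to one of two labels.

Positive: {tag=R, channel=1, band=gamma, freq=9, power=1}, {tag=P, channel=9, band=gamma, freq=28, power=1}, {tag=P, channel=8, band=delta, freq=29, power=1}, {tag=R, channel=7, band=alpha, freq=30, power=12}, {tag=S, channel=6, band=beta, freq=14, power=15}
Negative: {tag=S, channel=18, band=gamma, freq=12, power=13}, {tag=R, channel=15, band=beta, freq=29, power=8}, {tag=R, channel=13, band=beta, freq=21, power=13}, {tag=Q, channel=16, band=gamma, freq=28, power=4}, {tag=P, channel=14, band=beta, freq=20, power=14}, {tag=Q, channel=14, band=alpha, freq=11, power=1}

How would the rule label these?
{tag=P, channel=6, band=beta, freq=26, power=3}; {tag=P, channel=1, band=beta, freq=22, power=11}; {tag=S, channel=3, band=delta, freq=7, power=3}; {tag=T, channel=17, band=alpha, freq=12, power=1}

Positive, Positive, Positive, Negative

The distinguishing property — channel ≤ 9 — holds for all the 'Positive' cases and none of the 'Negative' cases.
{tag=P, channel=6, band=beta, freq=26, power=3} → channel = 6 → Positive.
{tag=P, channel=1, band=beta, freq=22, power=11} → channel = 1 → Positive.
{tag=S, channel=3, band=delta, freq=7, power=3} → channel = 3 → Positive.
{tag=T, channel=17, band=alpha, freq=12, power=1} → channel = 17 → Negative.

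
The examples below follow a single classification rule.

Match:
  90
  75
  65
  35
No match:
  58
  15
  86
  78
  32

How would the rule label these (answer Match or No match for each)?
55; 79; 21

Match, No match, No match

One predicate separates the groups cleanly: multiple of 5 AND at least 32.
55: Match (55 = 5·11, 55 ≥ 32). 79: No match (79 = 5·15 + 4, 79 ≥ 32). 21: No match (21 = 5·4 + 1, 21 < 32).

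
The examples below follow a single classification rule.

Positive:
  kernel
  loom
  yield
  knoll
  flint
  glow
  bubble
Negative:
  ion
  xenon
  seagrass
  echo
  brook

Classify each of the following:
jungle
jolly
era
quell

'Positive' ⟺ contains 'l'.
jungle → has 'l' → Positive.
jolly → has 'l' → Positive.
era → no 'l' → Negative.
quell → has 'l' → Positive.

Positive, Positive, Negative, Positive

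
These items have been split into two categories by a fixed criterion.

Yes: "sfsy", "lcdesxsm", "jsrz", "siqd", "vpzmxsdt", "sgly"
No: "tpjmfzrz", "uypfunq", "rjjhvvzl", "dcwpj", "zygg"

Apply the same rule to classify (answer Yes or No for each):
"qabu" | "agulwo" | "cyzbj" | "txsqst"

Checking candidate rules against both groups, what survives is: contains 's'.
"qabu" → no 's' → No. "agulwo" → no 's' → No. "cyzbj" → no 's' → No. "txsqst" → has 's' → Yes.

No, No, No, Yes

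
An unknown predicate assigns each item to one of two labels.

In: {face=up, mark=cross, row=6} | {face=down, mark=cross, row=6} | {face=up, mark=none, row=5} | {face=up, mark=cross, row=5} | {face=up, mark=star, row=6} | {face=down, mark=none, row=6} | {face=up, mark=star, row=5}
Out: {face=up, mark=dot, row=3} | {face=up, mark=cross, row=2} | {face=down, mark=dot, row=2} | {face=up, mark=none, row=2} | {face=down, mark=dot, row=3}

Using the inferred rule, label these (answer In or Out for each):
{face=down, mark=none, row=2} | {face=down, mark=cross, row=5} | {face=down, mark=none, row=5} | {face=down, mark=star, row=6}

Out, In, In, In

One predicate separates the groups cleanly: row ≥ 5.
{face=down, mark=none, row=2} → row = 2 → Out.
{face=down, mark=cross, row=5} → row = 5 → In.
{face=down, mark=none, row=5} → row = 5 → In.
{face=down, mark=star, row=6} → row = 6 → In.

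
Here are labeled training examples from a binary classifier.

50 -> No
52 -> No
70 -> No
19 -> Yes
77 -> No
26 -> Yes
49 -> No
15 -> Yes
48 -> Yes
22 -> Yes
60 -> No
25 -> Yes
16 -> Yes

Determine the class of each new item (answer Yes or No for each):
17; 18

Yes, Yes

A rule that fits every label: at most 48 — true of each 'Yes' example, false of each 'No' one.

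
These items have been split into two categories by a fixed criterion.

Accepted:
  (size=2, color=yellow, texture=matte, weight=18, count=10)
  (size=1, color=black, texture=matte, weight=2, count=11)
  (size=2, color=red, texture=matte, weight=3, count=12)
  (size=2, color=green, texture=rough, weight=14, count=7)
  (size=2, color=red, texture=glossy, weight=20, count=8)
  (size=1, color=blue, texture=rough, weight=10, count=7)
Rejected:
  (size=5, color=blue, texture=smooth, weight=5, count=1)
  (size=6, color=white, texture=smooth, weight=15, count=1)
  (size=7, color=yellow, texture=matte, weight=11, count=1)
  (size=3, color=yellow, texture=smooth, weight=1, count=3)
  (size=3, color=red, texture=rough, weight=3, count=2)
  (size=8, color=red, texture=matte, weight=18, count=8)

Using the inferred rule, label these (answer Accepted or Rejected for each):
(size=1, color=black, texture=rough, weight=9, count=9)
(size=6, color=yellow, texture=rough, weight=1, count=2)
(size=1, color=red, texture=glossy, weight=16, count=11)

A rule that fits every label: size ≤ 2 — true of each 'Accepted' example, false of each 'Rejected' one.
(size=1, color=black, texture=rough, weight=9, count=9): size = 1, meets the rule → Accepted. (size=6, color=yellow, texture=rough, weight=1, count=2): size = 6, doesn't match → Rejected. (size=1, color=red, texture=glossy, weight=16, count=11): size = 1, meets the rule → Accepted.

Accepted, Rejected, Accepted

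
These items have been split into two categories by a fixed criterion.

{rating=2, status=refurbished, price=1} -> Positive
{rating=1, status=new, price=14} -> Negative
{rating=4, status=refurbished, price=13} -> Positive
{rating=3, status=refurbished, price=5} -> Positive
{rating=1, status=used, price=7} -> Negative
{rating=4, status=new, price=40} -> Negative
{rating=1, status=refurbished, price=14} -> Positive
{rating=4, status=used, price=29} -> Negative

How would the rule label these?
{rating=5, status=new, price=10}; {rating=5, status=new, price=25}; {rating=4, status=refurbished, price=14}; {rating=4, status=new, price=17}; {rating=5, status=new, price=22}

Looking at the examples, the only property every 'Positive' case has and every 'Negative' case lacks is: status is refurbished.
{rating=5, status=new, price=10} → status is new → Negative. {rating=5, status=new, price=25} → status is new → Negative. {rating=4, status=refurbished, price=14} → status is refurbished → Positive. {rating=4, status=new, price=17} → status is new → Negative. {rating=5, status=new, price=22} → status is new → Negative.

Negative, Negative, Positive, Negative, Negative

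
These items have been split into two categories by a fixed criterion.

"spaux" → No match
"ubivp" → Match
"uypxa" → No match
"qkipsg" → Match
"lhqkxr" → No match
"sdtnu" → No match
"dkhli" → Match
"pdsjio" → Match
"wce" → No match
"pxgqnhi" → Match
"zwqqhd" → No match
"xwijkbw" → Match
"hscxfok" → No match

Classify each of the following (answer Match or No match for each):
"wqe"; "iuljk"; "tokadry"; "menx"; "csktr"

All 'Match' examples share one property — contains 'i' — and every 'No match' example lacks it.
No match: "wqe", since no 'i'. Match: "iuljk", since has 'i'. No match: "tokadry", since no 'i'. No match: "menx", since no 'i'. No match: "csktr", since no 'i'.

No match, Match, No match, No match, No match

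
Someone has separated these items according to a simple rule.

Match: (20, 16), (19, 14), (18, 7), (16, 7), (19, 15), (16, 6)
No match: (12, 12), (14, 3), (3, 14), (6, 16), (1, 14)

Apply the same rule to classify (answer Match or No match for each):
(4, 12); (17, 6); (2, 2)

The distinguishing property — first ≥ 15 — holds for all the 'Match' cases and none of the 'No match' cases.

No match, Match, No match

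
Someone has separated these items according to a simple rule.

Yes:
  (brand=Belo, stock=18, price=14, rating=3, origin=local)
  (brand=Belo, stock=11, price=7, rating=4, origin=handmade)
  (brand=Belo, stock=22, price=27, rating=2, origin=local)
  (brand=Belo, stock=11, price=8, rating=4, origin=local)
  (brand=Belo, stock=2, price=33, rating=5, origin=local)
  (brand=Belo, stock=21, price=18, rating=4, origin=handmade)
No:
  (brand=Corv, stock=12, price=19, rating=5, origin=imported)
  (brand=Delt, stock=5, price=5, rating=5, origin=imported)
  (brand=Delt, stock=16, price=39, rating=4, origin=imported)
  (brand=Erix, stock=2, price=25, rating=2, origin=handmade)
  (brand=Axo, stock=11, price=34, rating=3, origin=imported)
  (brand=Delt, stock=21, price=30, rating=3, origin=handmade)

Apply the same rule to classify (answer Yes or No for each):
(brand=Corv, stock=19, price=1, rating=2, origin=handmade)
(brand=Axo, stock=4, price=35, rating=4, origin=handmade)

No, No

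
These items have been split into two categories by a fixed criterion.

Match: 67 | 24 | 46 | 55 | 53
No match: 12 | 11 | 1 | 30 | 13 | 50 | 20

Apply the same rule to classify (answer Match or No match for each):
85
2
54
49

Match, No match, Match, Match

One predicate separates the groups cleanly: digit sum ≥ 6.
85: digit sum 8+5 = 13 — checks out, so Match.
2: digit sum 2 — lacks this property, so No match.
54: digit sum 5+4 = 9 — checks out, so Match.
49: digit sum 4+9 = 13 — checks out, so Match.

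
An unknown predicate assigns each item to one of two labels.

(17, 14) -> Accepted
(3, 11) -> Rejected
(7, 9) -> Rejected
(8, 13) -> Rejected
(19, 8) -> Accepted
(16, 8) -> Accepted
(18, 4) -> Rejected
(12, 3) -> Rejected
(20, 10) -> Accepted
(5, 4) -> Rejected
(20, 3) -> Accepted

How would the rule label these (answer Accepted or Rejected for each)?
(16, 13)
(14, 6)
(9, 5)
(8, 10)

The rule appears to be: sum ≥ 23.
(16, 13): 16+13 = 29, meets the rule → Accepted.
(14, 6): 14+6 = 20, fails this test → Rejected.
(9, 5): 9+5 = 14, fails this test → Rejected.
(8, 10): 8+10 = 18, fails this test → Rejected.

Accepted, Rejected, Rejected, Rejected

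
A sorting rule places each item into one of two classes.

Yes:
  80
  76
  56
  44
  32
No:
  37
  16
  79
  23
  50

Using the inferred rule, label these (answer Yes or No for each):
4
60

No, Yes

The rule appears to be: multiple of 4 AND at least 23.
4: 4 = 4·1, 4 < 23 — does not pass, so No. 60: 60 = 4·15, 60 ≥ 23 — has this property, so Yes.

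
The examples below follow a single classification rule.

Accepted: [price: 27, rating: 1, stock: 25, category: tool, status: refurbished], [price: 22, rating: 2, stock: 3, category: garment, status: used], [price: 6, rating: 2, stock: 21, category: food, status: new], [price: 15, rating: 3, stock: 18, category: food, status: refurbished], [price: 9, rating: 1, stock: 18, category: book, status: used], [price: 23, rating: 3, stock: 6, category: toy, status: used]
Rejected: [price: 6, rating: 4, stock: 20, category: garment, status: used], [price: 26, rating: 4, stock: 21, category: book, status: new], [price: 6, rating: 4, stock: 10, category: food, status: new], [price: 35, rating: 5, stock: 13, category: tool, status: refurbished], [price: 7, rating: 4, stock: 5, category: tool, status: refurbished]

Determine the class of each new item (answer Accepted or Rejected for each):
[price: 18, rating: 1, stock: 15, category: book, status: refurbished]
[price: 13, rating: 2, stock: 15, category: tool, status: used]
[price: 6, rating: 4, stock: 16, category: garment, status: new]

Accepted, Accepted, Rejected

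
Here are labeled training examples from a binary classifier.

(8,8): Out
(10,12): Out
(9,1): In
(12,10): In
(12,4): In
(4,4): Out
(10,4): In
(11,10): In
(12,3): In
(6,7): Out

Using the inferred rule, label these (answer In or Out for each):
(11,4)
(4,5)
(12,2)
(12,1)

'In' ⟺ first > second.

In, Out, In, In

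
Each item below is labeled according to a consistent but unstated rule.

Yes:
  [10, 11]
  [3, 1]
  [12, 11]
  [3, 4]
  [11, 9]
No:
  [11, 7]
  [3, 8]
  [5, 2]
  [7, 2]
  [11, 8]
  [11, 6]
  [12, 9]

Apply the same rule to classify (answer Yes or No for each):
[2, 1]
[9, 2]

The simplest hypothesis consistent with all the labels is: |first − second| ≤ 2.
[2, 1] — |2−1| = 1, hence Yes. [9, 2] — |9−2| = 7, hence No.

Yes, No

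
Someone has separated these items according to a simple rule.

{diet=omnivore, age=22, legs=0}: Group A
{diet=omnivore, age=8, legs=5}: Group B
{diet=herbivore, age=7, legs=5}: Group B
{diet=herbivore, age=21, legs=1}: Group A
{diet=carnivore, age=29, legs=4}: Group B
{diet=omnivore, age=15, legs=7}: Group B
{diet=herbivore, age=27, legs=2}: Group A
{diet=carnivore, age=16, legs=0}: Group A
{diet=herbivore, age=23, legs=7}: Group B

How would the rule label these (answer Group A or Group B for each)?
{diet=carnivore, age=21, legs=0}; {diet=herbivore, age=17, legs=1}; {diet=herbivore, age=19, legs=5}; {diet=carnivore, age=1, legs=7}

The distinguishing property — legs ≤ 2 — holds for all the 'Group A' cases and none of the 'Group B' cases.
{diet=carnivore, age=21, legs=0} → legs = 0 → Group A.
{diet=herbivore, age=17, legs=1} → legs = 1 → Group A.
{diet=herbivore, age=19, legs=5} → legs = 5 → Group B.
{diet=carnivore, age=1, legs=7} → legs = 7 → Group B.

Group A, Group A, Group B, Group B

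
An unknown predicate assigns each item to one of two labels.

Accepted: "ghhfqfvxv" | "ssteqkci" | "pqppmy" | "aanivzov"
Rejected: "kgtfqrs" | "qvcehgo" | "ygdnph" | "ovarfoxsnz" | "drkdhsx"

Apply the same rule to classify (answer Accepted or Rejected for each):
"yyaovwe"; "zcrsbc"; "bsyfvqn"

Accepted, Rejected, Rejected

The common property of the 'Accepted' items is: has a double letter. No 'Rejected' item has it.
"yyaovwe": 'yy' doubled — qualifies, so Accepted. "zcrsbc": no doubled letter — does not satisfy this, so Rejected. "bsyfvqn": no doubled letter — does not satisfy this, so Rejected.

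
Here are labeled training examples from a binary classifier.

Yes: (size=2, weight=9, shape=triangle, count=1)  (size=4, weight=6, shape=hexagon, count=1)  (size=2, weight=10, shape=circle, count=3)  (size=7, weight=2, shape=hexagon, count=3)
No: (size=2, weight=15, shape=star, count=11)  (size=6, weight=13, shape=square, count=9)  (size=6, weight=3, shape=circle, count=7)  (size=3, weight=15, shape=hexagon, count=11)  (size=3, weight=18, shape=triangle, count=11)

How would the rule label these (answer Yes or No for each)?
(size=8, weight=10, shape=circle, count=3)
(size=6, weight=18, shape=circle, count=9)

Yes, No

Every 'Yes' example satisfies: count ≤ 3. None of the 'No' examples do.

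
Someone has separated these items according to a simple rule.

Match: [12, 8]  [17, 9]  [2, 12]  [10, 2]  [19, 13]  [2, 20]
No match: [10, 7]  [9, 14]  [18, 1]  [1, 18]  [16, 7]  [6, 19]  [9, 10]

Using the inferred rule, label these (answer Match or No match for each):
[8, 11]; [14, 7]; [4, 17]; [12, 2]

No match, No match, No match, Match

Comparing the two groups points to one rule — sum is even.
[8, 11]: No match (8+11 = 19). [14, 7]: No match (14+7 = 21). [4, 17]: No match (4+17 = 21). [12, 2]: Match (12+2 = 14).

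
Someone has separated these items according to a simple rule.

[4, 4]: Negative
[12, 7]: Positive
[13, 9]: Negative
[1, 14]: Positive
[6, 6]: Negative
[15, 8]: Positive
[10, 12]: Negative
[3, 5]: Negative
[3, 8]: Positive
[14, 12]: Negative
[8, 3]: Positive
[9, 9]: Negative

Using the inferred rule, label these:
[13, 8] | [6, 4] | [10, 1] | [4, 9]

'Positive' ⟺ sum is odd.
[13, 8]: 13+8 = 21 — qualifies, so Positive.
[6, 4]: 6+4 = 10 — does not pass, so Negative.
[10, 1]: 10+1 = 11 — qualifies, so Positive.
[4, 9]: 4+9 = 13 — qualifies, so Positive.

Positive, Negative, Positive, Positive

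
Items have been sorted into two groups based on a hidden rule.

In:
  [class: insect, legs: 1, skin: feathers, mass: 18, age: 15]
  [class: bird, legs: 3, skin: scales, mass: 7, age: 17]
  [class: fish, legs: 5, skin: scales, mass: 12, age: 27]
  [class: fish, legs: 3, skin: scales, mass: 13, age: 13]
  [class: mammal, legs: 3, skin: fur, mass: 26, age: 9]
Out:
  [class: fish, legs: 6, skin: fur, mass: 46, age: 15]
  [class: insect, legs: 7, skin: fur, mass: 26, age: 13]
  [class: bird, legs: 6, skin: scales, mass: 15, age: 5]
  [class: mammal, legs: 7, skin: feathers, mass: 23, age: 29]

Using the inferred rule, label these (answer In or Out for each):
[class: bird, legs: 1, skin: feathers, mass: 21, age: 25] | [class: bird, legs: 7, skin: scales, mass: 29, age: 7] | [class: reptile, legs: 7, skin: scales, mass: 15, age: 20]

The pattern is that an item is 'In' exactly when: legs ≤ 5.

In, Out, Out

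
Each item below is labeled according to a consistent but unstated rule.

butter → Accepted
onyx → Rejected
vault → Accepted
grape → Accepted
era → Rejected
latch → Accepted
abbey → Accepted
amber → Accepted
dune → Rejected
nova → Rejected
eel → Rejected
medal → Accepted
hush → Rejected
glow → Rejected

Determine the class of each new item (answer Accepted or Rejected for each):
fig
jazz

Rejected, Rejected

One predicate separates the groups cleanly: length ≥ 5.
fig: Rejected (length 3). jazz: Rejected (length 4).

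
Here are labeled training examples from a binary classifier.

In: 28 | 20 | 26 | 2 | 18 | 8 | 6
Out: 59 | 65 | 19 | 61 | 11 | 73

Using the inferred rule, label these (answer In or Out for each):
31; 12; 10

Out, In, In

Every 'In' example satisfies: even. None of the 'Out' examples do.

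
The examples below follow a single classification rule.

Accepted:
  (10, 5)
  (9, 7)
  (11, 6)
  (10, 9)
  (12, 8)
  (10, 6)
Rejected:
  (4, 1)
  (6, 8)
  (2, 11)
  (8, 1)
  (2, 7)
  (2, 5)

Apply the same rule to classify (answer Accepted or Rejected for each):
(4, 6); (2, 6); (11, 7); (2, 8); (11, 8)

Rejected, Rejected, Accepted, Rejected, Accepted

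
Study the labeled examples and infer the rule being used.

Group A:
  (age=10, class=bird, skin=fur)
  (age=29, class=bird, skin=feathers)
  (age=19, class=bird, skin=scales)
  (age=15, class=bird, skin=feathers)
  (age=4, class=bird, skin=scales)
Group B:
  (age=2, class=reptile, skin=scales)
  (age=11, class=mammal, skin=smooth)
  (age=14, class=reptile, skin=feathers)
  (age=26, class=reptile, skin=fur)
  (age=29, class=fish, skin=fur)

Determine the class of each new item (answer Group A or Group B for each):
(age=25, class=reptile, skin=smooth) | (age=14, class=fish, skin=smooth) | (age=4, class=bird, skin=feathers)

Rule: class is bird. This holds for each 'Group A' example and fails for each 'Group B' one.
(age=25, class=reptile, skin=smooth) → class is reptile → Group B. (age=14, class=fish, skin=smooth) → class is fish → Group B. (age=4, class=bird, skin=feathers) → class is bird → Group A.

Group B, Group B, Group A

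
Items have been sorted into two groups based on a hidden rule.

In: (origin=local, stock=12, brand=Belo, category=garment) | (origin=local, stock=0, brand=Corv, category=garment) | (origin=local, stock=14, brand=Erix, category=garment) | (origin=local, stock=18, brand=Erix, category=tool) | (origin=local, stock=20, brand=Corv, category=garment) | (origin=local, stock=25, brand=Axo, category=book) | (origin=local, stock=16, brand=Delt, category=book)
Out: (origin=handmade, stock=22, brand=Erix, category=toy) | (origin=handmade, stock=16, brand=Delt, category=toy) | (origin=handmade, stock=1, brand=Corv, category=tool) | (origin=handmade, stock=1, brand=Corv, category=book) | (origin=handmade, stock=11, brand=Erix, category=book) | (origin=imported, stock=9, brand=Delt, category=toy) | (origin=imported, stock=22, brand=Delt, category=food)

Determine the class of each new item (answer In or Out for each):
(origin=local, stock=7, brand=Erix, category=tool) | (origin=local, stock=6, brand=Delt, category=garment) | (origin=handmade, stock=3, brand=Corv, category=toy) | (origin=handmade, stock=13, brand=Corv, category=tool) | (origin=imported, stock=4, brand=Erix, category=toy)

In, In, Out, Out, Out

All 'In' examples share one property — origin is local — and every 'Out' example lacks it.
(origin=local, stock=7, brand=Erix, category=tool) → origin is local → In.
(origin=local, stock=6, brand=Delt, category=garment) → origin is local → In.
(origin=handmade, stock=3, brand=Corv, category=toy) → origin is handmade → Out.
(origin=handmade, stock=13, brand=Corv, category=tool) → origin is handmade → Out.
(origin=imported, stock=4, brand=Erix, category=toy) → origin is imported → Out.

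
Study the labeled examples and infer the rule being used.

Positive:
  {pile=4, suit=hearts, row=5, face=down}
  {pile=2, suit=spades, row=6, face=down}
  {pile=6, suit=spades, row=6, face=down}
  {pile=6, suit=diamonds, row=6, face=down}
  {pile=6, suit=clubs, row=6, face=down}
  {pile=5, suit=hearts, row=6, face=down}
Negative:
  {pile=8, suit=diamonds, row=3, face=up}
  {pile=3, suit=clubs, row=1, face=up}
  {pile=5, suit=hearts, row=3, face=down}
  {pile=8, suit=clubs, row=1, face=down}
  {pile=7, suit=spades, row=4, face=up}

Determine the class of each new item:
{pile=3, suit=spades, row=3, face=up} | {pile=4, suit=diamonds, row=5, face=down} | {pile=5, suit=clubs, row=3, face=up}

Negative, Positive, Negative

The classifier is using: row ≥ 5.
{pile=3, suit=spades, row=3, face=up} — row = 3, hence Negative.
{pile=4, suit=diamonds, row=5, face=down} — row = 5, hence Positive.
{pile=5, suit=clubs, row=3, face=up} — row = 3, hence Negative.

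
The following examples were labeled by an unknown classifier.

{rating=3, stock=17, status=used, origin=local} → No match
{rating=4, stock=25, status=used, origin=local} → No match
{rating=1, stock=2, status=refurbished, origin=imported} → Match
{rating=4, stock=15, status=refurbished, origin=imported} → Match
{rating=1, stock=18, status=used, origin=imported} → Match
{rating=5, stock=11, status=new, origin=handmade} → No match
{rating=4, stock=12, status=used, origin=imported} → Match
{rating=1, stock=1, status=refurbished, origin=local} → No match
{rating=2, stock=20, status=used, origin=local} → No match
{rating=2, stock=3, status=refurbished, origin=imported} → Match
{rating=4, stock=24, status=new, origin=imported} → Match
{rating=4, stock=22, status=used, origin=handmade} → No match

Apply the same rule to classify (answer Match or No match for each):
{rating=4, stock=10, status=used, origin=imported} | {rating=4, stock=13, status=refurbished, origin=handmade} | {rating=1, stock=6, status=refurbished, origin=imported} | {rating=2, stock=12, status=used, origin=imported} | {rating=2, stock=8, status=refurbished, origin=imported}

Looking at the examples, the only property every 'Match' case has and every 'No match' case lacks is: origin is imported.

Match, No match, Match, Match, Match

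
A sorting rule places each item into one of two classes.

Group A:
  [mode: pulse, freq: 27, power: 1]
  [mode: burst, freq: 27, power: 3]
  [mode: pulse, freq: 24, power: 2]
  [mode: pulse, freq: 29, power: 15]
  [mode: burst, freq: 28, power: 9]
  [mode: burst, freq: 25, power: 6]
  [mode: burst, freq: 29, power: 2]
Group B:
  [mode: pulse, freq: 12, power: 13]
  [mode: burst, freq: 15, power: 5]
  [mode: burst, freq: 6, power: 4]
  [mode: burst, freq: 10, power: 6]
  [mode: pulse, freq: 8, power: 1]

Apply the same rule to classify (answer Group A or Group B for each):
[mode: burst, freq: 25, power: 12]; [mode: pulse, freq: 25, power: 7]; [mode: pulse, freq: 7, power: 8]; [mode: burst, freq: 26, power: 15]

Group A, Group A, Group B, Group A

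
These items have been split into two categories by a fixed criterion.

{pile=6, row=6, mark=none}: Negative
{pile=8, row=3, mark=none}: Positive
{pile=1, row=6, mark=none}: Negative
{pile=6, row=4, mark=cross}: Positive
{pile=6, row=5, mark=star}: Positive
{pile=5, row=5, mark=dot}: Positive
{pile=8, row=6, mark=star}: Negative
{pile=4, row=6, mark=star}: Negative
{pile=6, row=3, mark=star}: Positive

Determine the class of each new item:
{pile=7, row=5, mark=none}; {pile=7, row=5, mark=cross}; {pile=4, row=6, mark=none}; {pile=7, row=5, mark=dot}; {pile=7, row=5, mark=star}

The classifier is using: row ≤ 5.
{pile=7, row=5, mark=none} → row = 5 → Positive.
{pile=7, row=5, mark=cross} → row = 5 → Positive.
{pile=4, row=6, mark=none} → row = 6 → Negative.
{pile=7, row=5, mark=dot} → row = 5 → Positive.
{pile=7, row=5, mark=star} → row = 5 → Positive.

Positive, Positive, Negative, Positive, Positive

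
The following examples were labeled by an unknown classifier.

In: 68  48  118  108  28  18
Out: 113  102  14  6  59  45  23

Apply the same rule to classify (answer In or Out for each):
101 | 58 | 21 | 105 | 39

Out, In, Out, Out, Out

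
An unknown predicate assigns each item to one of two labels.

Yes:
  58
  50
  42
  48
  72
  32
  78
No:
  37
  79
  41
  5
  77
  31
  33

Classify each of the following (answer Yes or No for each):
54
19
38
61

Yes, No, Yes, No

The pattern is that an item is 'Yes' exactly when: even.
54 — 54 is even, hence Yes. 19 — 19 is odd, hence No. 38 — 38 is even, hence Yes. 61 — 61 is odd, hence No.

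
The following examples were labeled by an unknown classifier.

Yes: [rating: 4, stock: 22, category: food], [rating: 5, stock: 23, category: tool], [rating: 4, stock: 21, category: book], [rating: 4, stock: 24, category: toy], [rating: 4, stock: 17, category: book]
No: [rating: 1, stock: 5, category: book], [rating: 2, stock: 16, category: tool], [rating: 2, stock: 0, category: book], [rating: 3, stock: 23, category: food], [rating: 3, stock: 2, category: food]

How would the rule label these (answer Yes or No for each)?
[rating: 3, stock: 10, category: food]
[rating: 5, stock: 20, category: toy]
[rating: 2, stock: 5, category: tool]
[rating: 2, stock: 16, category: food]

All 'Yes' examples share one property — rating ≥ 4 — and every 'No' example lacks it.
[rating: 3, stock: 10, category: food]: rating = 3 — fails this test, so No. [rating: 5, stock: 20, category: toy]: rating = 5 — meets the rule, so Yes. [rating: 2, stock: 5, category: tool]: rating = 2 — fails this test, so No. [rating: 2, stock: 16, category: food]: rating = 2 — fails this test, so No.

No, Yes, No, No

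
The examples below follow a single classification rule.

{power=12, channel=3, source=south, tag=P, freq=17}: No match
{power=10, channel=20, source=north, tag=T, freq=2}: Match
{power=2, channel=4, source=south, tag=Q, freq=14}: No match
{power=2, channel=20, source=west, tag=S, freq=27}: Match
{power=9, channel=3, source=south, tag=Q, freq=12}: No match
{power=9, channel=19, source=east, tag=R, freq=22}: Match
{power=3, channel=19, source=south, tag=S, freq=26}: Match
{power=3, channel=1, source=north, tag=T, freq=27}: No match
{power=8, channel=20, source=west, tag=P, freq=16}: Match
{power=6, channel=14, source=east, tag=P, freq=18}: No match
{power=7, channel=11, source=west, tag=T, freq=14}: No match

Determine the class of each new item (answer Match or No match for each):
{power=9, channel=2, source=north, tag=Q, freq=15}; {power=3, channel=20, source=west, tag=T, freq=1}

The common property of the 'Match' items is: channel ≥ 19. No 'No match' item has it.
{power=9, channel=2, source=north, tag=Q, freq=15}: channel = 2, does not pass → No match.
{power=3, channel=20, source=west, tag=T, freq=1}: channel = 20, passes → Match.

No match, Match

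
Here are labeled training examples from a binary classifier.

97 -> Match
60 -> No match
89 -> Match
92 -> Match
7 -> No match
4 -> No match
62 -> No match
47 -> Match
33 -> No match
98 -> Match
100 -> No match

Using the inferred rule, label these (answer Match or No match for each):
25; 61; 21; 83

A rule that fits every label: digit sum ≥ 9 — true of each 'Match' example, false of each 'No match' one.
25 → digit sum 2+5 = 7 → No match. 61 → digit sum 6+1 = 7 → No match. 21 → digit sum 2+1 = 3 → No match. 83 → digit sum 8+3 = 11 → Match.

No match, No match, No match, Match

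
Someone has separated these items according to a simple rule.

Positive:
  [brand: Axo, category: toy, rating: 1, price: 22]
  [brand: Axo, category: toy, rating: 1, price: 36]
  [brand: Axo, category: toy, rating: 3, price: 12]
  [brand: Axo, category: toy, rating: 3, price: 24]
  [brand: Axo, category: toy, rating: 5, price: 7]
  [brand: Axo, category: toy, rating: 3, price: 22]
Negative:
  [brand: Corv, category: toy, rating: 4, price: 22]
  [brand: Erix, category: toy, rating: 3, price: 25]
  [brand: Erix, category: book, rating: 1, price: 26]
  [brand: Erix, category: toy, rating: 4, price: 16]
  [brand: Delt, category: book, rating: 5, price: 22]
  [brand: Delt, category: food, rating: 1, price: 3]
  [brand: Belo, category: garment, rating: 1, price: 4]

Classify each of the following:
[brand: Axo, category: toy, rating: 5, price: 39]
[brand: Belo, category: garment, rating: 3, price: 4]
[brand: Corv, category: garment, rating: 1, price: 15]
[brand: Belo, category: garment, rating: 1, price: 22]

The common property of the 'Positive' items is: brand is Axo. No 'Negative' item has it.
[brand: Axo, category: toy, rating: 5, price: 39]: brand is Axo — fits, so Positive. [brand: Belo, category: garment, rating: 3, price: 4]: brand is Belo — fails the rule, so Negative. [brand: Corv, category: garment, rating: 1, price: 15]: brand is Corv — fails the rule, so Negative. [brand: Belo, category: garment, rating: 1, price: 22]: brand is Belo — fails the rule, so Negative.

Positive, Negative, Negative, Negative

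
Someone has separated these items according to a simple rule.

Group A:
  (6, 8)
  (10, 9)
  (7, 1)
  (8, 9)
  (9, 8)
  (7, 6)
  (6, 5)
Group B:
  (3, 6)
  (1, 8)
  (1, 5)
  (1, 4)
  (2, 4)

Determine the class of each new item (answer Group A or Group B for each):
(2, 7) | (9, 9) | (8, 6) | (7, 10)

The pattern is that an item is 'Group A' exactly when: first ≥ 4.
(2, 7): first 2 — lacks this property, so Group B. (9, 9): first 9 — qualifies, so Group A. (8, 6): first 8 — qualifies, so Group A. (7, 10): first 7 — qualifies, so Group A.

Group B, Group A, Group A, Group A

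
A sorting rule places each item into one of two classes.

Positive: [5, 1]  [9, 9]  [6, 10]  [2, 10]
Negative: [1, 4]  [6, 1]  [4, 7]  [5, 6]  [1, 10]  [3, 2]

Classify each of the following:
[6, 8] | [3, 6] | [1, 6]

Positive, Negative, Negative

Rule: sum is even. This holds for each 'Positive' example and fails for each 'Negative' one.
[6, 8]: 6+8 = 14 — meets the rule, so Positive. [3, 6]: 3+6 = 9 — doesn't qualify, so Negative. [1, 6]: 1+6 = 7 — doesn't qualify, so Negative.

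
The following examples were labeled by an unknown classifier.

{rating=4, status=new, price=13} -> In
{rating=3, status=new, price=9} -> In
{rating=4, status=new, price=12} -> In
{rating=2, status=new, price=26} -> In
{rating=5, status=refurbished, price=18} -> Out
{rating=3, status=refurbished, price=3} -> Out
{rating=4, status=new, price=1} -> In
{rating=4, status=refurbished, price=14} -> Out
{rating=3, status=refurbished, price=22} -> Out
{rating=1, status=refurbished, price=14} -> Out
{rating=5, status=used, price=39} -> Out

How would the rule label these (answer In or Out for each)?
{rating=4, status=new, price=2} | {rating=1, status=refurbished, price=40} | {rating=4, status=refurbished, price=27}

The pattern is that an item is 'In' exactly when: status is new.
{rating=4, status=new, price=2}: status is new — meets the rule, so In.
{rating=1, status=refurbished, price=40}: status is refurbished — does not satisfy this, so Out.
{rating=4, status=refurbished, price=27}: status is refurbished — does not satisfy this, so Out.

In, Out, Out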